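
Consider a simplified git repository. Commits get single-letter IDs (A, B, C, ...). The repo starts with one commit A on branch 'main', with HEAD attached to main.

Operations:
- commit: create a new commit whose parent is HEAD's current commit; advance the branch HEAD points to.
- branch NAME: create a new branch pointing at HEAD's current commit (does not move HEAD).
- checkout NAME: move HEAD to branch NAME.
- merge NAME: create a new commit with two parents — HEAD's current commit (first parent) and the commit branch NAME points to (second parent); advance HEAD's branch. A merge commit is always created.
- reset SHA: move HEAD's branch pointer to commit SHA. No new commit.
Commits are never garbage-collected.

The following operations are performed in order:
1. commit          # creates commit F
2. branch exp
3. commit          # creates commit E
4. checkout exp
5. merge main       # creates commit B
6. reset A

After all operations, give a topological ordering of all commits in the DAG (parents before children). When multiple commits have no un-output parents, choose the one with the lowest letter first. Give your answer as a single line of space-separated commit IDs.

After op 1 (commit): HEAD=main@F [main=F]
After op 2 (branch): HEAD=main@F [exp=F main=F]
After op 3 (commit): HEAD=main@E [exp=F main=E]
After op 4 (checkout): HEAD=exp@F [exp=F main=E]
After op 5 (merge): HEAD=exp@B [exp=B main=E]
After op 6 (reset): HEAD=exp@A [exp=A main=E]
commit A: parents=[]
commit B: parents=['F', 'E']
commit E: parents=['F']
commit F: parents=['A']

Answer: A F E B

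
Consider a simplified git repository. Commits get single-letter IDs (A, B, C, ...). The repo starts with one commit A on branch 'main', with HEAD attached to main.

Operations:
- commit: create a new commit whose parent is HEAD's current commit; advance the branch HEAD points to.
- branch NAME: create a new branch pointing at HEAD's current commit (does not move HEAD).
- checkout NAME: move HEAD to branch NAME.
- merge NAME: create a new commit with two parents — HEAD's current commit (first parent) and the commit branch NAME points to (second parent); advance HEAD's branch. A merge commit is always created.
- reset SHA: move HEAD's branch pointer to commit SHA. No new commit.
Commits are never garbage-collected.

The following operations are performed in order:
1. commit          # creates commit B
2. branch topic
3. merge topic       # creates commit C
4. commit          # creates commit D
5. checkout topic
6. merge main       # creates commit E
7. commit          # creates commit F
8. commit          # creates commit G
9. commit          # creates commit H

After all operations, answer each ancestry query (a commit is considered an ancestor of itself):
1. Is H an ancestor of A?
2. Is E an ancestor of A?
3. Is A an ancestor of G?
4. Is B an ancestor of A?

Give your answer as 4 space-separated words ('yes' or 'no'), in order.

After op 1 (commit): HEAD=main@B [main=B]
After op 2 (branch): HEAD=main@B [main=B topic=B]
After op 3 (merge): HEAD=main@C [main=C topic=B]
After op 4 (commit): HEAD=main@D [main=D topic=B]
After op 5 (checkout): HEAD=topic@B [main=D topic=B]
After op 6 (merge): HEAD=topic@E [main=D topic=E]
After op 7 (commit): HEAD=topic@F [main=D topic=F]
After op 8 (commit): HEAD=topic@G [main=D topic=G]
After op 9 (commit): HEAD=topic@H [main=D topic=H]
ancestors(A) = {A}; H in? no
ancestors(A) = {A}; E in? no
ancestors(G) = {A,B,C,D,E,F,G}; A in? yes
ancestors(A) = {A}; B in? no

Answer: no no yes no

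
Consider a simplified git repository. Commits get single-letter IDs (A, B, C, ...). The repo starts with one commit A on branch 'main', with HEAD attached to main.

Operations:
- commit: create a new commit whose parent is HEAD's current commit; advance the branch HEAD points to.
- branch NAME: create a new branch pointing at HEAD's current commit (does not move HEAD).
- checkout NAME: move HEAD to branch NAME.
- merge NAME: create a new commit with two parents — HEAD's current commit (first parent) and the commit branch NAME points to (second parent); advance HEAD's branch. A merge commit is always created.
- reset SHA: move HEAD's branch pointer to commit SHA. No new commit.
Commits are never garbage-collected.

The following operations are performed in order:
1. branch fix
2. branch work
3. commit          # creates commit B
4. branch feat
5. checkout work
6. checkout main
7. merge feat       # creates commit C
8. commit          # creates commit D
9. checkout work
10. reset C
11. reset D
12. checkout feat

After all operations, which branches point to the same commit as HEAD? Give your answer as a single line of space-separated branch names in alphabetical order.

After op 1 (branch): HEAD=main@A [fix=A main=A]
After op 2 (branch): HEAD=main@A [fix=A main=A work=A]
After op 3 (commit): HEAD=main@B [fix=A main=B work=A]
After op 4 (branch): HEAD=main@B [feat=B fix=A main=B work=A]
After op 5 (checkout): HEAD=work@A [feat=B fix=A main=B work=A]
After op 6 (checkout): HEAD=main@B [feat=B fix=A main=B work=A]
After op 7 (merge): HEAD=main@C [feat=B fix=A main=C work=A]
After op 8 (commit): HEAD=main@D [feat=B fix=A main=D work=A]
After op 9 (checkout): HEAD=work@A [feat=B fix=A main=D work=A]
After op 10 (reset): HEAD=work@C [feat=B fix=A main=D work=C]
After op 11 (reset): HEAD=work@D [feat=B fix=A main=D work=D]
After op 12 (checkout): HEAD=feat@B [feat=B fix=A main=D work=D]

Answer: feat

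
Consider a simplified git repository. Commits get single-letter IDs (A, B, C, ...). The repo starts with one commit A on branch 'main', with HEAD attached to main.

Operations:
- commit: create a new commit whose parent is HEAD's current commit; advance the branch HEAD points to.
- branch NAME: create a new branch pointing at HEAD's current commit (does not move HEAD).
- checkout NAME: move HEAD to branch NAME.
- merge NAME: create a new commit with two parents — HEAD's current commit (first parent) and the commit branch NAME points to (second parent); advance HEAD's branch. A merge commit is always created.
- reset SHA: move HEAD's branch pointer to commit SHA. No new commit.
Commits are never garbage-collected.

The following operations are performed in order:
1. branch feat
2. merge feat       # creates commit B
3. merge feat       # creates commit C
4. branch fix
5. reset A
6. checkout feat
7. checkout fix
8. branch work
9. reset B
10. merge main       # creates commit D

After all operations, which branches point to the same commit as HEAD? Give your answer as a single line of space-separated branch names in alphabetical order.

Answer: fix

Derivation:
After op 1 (branch): HEAD=main@A [feat=A main=A]
After op 2 (merge): HEAD=main@B [feat=A main=B]
After op 3 (merge): HEAD=main@C [feat=A main=C]
After op 4 (branch): HEAD=main@C [feat=A fix=C main=C]
After op 5 (reset): HEAD=main@A [feat=A fix=C main=A]
After op 6 (checkout): HEAD=feat@A [feat=A fix=C main=A]
After op 7 (checkout): HEAD=fix@C [feat=A fix=C main=A]
After op 8 (branch): HEAD=fix@C [feat=A fix=C main=A work=C]
After op 9 (reset): HEAD=fix@B [feat=A fix=B main=A work=C]
After op 10 (merge): HEAD=fix@D [feat=A fix=D main=A work=C]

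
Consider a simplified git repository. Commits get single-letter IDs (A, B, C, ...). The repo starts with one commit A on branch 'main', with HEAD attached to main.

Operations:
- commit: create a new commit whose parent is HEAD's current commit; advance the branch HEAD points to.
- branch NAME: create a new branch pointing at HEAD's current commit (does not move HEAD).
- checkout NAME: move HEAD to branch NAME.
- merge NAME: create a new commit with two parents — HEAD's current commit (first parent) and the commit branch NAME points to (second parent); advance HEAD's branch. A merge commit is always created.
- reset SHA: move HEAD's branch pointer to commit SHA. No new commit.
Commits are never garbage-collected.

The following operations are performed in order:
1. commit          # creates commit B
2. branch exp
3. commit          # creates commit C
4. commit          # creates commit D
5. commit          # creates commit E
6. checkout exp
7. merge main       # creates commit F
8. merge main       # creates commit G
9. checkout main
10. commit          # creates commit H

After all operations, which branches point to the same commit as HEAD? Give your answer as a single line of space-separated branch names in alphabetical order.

Answer: main

Derivation:
After op 1 (commit): HEAD=main@B [main=B]
After op 2 (branch): HEAD=main@B [exp=B main=B]
After op 3 (commit): HEAD=main@C [exp=B main=C]
After op 4 (commit): HEAD=main@D [exp=B main=D]
After op 5 (commit): HEAD=main@E [exp=B main=E]
After op 6 (checkout): HEAD=exp@B [exp=B main=E]
After op 7 (merge): HEAD=exp@F [exp=F main=E]
After op 8 (merge): HEAD=exp@G [exp=G main=E]
After op 9 (checkout): HEAD=main@E [exp=G main=E]
After op 10 (commit): HEAD=main@H [exp=G main=H]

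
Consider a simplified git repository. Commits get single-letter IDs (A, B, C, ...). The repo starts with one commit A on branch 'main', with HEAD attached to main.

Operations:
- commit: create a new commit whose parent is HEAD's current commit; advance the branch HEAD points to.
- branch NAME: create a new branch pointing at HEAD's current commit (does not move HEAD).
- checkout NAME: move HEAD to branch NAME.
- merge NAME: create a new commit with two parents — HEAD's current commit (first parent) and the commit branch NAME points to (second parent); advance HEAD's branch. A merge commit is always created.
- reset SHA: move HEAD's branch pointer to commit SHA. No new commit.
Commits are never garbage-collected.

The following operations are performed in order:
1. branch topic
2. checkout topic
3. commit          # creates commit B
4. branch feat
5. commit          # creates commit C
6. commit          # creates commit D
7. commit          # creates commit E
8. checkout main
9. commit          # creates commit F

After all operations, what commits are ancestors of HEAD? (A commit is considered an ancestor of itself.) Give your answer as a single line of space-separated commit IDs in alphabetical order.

Answer: A F

Derivation:
After op 1 (branch): HEAD=main@A [main=A topic=A]
After op 2 (checkout): HEAD=topic@A [main=A topic=A]
After op 3 (commit): HEAD=topic@B [main=A topic=B]
After op 4 (branch): HEAD=topic@B [feat=B main=A topic=B]
After op 5 (commit): HEAD=topic@C [feat=B main=A topic=C]
After op 6 (commit): HEAD=topic@D [feat=B main=A topic=D]
After op 7 (commit): HEAD=topic@E [feat=B main=A topic=E]
After op 8 (checkout): HEAD=main@A [feat=B main=A topic=E]
After op 9 (commit): HEAD=main@F [feat=B main=F topic=E]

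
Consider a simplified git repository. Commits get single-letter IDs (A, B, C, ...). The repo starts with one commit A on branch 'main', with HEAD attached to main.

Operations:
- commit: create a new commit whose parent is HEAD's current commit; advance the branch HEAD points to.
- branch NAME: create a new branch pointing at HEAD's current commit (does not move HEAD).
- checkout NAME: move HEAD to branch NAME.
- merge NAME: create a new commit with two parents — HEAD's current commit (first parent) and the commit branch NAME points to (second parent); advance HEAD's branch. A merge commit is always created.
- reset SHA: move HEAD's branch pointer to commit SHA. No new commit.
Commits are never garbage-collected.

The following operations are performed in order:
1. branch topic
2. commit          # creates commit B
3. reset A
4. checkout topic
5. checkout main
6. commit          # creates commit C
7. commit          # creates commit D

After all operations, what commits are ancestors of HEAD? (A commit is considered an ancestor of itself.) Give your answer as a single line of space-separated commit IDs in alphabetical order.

After op 1 (branch): HEAD=main@A [main=A topic=A]
After op 2 (commit): HEAD=main@B [main=B topic=A]
After op 3 (reset): HEAD=main@A [main=A topic=A]
After op 4 (checkout): HEAD=topic@A [main=A topic=A]
After op 5 (checkout): HEAD=main@A [main=A topic=A]
After op 6 (commit): HEAD=main@C [main=C topic=A]
After op 7 (commit): HEAD=main@D [main=D topic=A]

Answer: A C D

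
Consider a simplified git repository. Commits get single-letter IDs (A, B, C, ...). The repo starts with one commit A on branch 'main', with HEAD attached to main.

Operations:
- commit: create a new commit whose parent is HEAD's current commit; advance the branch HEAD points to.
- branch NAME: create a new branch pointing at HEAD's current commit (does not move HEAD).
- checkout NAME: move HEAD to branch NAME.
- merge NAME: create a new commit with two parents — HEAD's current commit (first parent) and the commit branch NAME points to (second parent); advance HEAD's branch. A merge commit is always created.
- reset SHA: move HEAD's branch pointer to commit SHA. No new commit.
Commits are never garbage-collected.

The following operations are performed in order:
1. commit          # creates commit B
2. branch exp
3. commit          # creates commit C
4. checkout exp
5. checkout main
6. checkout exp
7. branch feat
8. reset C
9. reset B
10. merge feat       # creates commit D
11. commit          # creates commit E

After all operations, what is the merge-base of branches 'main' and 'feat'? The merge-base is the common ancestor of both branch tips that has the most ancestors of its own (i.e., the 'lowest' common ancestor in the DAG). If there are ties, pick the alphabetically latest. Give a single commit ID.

Answer: B

Derivation:
After op 1 (commit): HEAD=main@B [main=B]
After op 2 (branch): HEAD=main@B [exp=B main=B]
After op 3 (commit): HEAD=main@C [exp=B main=C]
After op 4 (checkout): HEAD=exp@B [exp=B main=C]
After op 5 (checkout): HEAD=main@C [exp=B main=C]
After op 6 (checkout): HEAD=exp@B [exp=B main=C]
After op 7 (branch): HEAD=exp@B [exp=B feat=B main=C]
After op 8 (reset): HEAD=exp@C [exp=C feat=B main=C]
After op 9 (reset): HEAD=exp@B [exp=B feat=B main=C]
After op 10 (merge): HEAD=exp@D [exp=D feat=B main=C]
After op 11 (commit): HEAD=exp@E [exp=E feat=B main=C]
ancestors(main=C): ['A', 'B', 'C']
ancestors(feat=B): ['A', 'B']
common: ['A', 'B']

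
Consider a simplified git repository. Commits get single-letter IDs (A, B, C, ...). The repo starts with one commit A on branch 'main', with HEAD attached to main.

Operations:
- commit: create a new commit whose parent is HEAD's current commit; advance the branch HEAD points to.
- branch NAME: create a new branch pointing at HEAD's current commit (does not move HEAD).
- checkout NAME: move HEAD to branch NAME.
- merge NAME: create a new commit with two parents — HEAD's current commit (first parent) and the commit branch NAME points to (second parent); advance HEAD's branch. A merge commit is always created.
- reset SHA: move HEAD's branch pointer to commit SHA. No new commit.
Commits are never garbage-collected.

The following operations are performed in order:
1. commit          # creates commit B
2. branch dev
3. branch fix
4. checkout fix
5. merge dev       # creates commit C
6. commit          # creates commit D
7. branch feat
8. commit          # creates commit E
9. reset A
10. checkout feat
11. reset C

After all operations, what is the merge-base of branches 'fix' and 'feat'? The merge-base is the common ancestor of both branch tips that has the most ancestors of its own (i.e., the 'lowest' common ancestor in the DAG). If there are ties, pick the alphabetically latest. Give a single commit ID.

Answer: A

Derivation:
After op 1 (commit): HEAD=main@B [main=B]
After op 2 (branch): HEAD=main@B [dev=B main=B]
After op 3 (branch): HEAD=main@B [dev=B fix=B main=B]
After op 4 (checkout): HEAD=fix@B [dev=B fix=B main=B]
After op 5 (merge): HEAD=fix@C [dev=B fix=C main=B]
After op 6 (commit): HEAD=fix@D [dev=B fix=D main=B]
After op 7 (branch): HEAD=fix@D [dev=B feat=D fix=D main=B]
After op 8 (commit): HEAD=fix@E [dev=B feat=D fix=E main=B]
After op 9 (reset): HEAD=fix@A [dev=B feat=D fix=A main=B]
After op 10 (checkout): HEAD=feat@D [dev=B feat=D fix=A main=B]
After op 11 (reset): HEAD=feat@C [dev=B feat=C fix=A main=B]
ancestors(fix=A): ['A']
ancestors(feat=C): ['A', 'B', 'C']
common: ['A']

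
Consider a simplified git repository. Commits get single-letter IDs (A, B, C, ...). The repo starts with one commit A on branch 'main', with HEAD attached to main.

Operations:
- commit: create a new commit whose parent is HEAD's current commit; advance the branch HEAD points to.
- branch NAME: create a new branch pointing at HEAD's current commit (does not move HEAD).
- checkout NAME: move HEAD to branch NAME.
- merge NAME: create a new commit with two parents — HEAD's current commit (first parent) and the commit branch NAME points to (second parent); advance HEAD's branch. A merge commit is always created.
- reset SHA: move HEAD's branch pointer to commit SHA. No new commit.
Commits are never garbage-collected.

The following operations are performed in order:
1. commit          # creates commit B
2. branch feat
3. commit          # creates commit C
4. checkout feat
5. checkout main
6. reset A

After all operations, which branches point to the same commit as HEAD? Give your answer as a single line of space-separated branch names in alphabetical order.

After op 1 (commit): HEAD=main@B [main=B]
After op 2 (branch): HEAD=main@B [feat=B main=B]
After op 3 (commit): HEAD=main@C [feat=B main=C]
After op 4 (checkout): HEAD=feat@B [feat=B main=C]
After op 5 (checkout): HEAD=main@C [feat=B main=C]
After op 6 (reset): HEAD=main@A [feat=B main=A]

Answer: main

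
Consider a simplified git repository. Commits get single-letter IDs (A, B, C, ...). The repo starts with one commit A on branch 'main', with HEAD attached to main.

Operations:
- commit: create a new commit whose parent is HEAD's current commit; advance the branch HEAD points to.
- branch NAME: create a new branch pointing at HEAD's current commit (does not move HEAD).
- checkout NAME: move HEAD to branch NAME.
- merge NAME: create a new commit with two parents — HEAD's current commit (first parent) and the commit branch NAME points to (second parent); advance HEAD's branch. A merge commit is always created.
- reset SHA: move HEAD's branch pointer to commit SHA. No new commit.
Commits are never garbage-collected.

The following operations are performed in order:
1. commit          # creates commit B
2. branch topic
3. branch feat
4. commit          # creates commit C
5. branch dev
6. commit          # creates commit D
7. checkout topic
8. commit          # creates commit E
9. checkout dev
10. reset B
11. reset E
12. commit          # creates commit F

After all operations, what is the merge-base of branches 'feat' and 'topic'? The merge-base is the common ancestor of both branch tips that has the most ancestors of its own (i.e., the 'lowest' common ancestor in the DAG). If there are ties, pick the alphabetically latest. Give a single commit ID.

Answer: B

Derivation:
After op 1 (commit): HEAD=main@B [main=B]
After op 2 (branch): HEAD=main@B [main=B topic=B]
After op 3 (branch): HEAD=main@B [feat=B main=B topic=B]
After op 4 (commit): HEAD=main@C [feat=B main=C topic=B]
After op 5 (branch): HEAD=main@C [dev=C feat=B main=C topic=B]
After op 6 (commit): HEAD=main@D [dev=C feat=B main=D topic=B]
After op 7 (checkout): HEAD=topic@B [dev=C feat=B main=D topic=B]
After op 8 (commit): HEAD=topic@E [dev=C feat=B main=D topic=E]
After op 9 (checkout): HEAD=dev@C [dev=C feat=B main=D topic=E]
After op 10 (reset): HEAD=dev@B [dev=B feat=B main=D topic=E]
After op 11 (reset): HEAD=dev@E [dev=E feat=B main=D topic=E]
After op 12 (commit): HEAD=dev@F [dev=F feat=B main=D topic=E]
ancestors(feat=B): ['A', 'B']
ancestors(topic=E): ['A', 'B', 'E']
common: ['A', 'B']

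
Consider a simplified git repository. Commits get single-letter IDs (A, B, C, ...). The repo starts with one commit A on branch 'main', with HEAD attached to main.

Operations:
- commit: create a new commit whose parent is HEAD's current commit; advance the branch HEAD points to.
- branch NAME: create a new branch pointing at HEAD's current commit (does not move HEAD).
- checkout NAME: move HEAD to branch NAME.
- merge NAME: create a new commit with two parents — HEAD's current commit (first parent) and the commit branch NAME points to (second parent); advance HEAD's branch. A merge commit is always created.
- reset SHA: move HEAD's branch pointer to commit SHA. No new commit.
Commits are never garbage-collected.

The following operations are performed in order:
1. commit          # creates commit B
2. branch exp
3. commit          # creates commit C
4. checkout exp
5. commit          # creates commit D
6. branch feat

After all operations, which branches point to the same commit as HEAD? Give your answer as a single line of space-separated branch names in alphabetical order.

After op 1 (commit): HEAD=main@B [main=B]
After op 2 (branch): HEAD=main@B [exp=B main=B]
After op 3 (commit): HEAD=main@C [exp=B main=C]
After op 4 (checkout): HEAD=exp@B [exp=B main=C]
After op 5 (commit): HEAD=exp@D [exp=D main=C]
After op 6 (branch): HEAD=exp@D [exp=D feat=D main=C]

Answer: exp feat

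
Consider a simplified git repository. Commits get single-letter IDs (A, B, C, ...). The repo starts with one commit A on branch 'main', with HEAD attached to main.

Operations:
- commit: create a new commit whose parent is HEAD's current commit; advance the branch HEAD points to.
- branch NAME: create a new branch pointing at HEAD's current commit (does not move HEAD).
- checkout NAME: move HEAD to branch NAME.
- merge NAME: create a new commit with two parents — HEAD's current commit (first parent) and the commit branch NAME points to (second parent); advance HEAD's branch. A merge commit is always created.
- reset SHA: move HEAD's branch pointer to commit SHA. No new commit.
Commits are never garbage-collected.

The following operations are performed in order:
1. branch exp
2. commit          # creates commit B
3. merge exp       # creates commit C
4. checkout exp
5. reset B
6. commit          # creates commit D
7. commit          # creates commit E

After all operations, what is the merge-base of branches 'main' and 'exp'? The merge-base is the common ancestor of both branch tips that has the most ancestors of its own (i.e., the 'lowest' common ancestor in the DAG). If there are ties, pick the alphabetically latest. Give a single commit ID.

Answer: B

Derivation:
After op 1 (branch): HEAD=main@A [exp=A main=A]
After op 2 (commit): HEAD=main@B [exp=A main=B]
After op 3 (merge): HEAD=main@C [exp=A main=C]
After op 4 (checkout): HEAD=exp@A [exp=A main=C]
After op 5 (reset): HEAD=exp@B [exp=B main=C]
After op 6 (commit): HEAD=exp@D [exp=D main=C]
After op 7 (commit): HEAD=exp@E [exp=E main=C]
ancestors(main=C): ['A', 'B', 'C']
ancestors(exp=E): ['A', 'B', 'D', 'E']
common: ['A', 'B']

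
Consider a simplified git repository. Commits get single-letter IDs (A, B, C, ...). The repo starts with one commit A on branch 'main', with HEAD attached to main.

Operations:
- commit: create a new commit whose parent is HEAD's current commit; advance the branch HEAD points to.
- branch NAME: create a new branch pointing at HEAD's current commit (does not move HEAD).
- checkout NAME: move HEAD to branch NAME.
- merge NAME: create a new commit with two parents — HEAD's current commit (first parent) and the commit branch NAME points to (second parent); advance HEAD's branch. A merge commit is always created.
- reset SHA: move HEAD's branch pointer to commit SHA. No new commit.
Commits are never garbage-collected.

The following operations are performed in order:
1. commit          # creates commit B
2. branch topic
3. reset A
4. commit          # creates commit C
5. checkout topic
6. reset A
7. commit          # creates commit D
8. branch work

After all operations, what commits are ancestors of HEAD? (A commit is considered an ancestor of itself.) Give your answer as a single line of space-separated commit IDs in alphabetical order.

Answer: A D

Derivation:
After op 1 (commit): HEAD=main@B [main=B]
After op 2 (branch): HEAD=main@B [main=B topic=B]
After op 3 (reset): HEAD=main@A [main=A topic=B]
After op 4 (commit): HEAD=main@C [main=C topic=B]
After op 5 (checkout): HEAD=topic@B [main=C topic=B]
After op 6 (reset): HEAD=topic@A [main=C topic=A]
After op 7 (commit): HEAD=topic@D [main=C topic=D]
After op 8 (branch): HEAD=topic@D [main=C topic=D work=D]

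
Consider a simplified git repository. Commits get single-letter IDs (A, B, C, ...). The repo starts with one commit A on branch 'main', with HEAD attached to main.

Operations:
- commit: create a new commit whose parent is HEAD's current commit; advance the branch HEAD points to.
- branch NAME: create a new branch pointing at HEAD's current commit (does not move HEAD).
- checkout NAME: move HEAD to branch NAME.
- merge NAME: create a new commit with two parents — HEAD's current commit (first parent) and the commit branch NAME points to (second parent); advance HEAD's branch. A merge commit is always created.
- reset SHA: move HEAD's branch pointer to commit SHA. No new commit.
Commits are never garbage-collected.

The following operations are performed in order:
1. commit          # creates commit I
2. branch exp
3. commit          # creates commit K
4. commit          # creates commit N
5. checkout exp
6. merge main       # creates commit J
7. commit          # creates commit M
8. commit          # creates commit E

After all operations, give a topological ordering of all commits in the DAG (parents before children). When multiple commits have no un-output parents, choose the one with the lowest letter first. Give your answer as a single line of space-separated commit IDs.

After op 1 (commit): HEAD=main@I [main=I]
After op 2 (branch): HEAD=main@I [exp=I main=I]
After op 3 (commit): HEAD=main@K [exp=I main=K]
After op 4 (commit): HEAD=main@N [exp=I main=N]
After op 5 (checkout): HEAD=exp@I [exp=I main=N]
After op 6 (merge): HEAD=exp@J [exp=J main=N]
After op 7 (commit): HEAD=exp@M [exp=M main=N]
After op 8 (commit): HEAD=exp@E [exp=E main=N]
commit A: parents=[]
commit E: parents=['M']
commit I: parents=['A']
commit J: parents=['I', 'N']
commit K: parents=['I']
commit M: parents=['J']
commit N: parents=['K']

Answer: A I K N J M E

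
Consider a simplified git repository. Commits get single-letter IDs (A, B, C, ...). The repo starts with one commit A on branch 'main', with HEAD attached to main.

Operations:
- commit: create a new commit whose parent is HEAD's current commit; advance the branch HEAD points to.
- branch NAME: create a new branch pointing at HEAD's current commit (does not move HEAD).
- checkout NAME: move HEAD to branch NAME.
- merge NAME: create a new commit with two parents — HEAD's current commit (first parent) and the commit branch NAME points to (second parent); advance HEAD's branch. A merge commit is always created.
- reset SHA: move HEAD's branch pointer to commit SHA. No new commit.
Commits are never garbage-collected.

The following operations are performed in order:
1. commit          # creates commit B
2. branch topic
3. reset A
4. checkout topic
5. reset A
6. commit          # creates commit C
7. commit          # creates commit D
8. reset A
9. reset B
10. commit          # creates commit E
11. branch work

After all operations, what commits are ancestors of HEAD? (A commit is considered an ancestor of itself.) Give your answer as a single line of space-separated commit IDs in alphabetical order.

Answer: A B E

Derivation:
After op 1 (commit): HEAD=main@B [main=B]
After op 2 (branch): HEAD=main@B [main=B topic=B]
After op 3 (reset): HEAD=main@A [main=A topic=B]
After op 4 (checkout): HEAD=topic@B [main=A topic=B]
After op 5 (reset): HEAD=topic@A [main=A topic=A]
After op 6 (commit): HEAD=topic@C [main=A topic=C]
After op 7 (commit): HEAD=topic@D [main=A topic=D]
After op 8 (reset): HEAD=topic@A [main=A topic=A]
After op 9 (reset): HEAD=topic@B [main=A topic=B]
After op 10 (commit): HEAD=topic@E [main=A topic=E]
After op 11 (branch): HEAD=topic@E [main=A topic=E work=E]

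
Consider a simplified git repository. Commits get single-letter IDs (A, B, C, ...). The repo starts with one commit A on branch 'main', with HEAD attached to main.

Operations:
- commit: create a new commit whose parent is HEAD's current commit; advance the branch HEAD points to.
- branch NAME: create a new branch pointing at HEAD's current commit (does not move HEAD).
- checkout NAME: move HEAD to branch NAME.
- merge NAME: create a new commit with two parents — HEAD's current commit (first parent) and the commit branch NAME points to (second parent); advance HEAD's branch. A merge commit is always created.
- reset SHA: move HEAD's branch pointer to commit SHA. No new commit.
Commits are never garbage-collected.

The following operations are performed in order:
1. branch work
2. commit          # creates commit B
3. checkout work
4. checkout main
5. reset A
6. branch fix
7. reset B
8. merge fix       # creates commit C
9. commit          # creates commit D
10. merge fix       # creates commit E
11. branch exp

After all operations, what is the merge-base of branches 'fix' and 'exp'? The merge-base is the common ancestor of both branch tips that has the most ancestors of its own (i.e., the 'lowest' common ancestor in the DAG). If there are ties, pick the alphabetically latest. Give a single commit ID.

Answer: A

Derivation:
After op 1 (branch): HEAD=main@A [main=A work=A]
After op 2 (commit): HEAD=main@B [main=B work=A]
After op 3 (checkout): HEAD=work@A [main=B work=A]
After op 4 (checkout): HEAD=main@B [main=B work=A]
After op 5 (reset): HEAD=main@A [main=A work=A]
After op 6 (branch): HEAD=main@A [fix=A main=A work=A]
After op 7 (reset): HEAD=main@B [fix=A main=B work=A]
After op 8 (merge): HEAD=main@C [fix=A main=C work=A]
After op 9 (commit): HEAD=main@D [fix=A main=D work=A]
After op 10 (merge): HEAD=main@E [fix=A main=E work=A]
After op 11 (branch): HEAD=main@E [exp=E fix=A main=E work=A]
ancestors(fix=A): ['A']
ancestors(exp=E): ['A', 'B', 'C', 'D', 'E']
common: ['A']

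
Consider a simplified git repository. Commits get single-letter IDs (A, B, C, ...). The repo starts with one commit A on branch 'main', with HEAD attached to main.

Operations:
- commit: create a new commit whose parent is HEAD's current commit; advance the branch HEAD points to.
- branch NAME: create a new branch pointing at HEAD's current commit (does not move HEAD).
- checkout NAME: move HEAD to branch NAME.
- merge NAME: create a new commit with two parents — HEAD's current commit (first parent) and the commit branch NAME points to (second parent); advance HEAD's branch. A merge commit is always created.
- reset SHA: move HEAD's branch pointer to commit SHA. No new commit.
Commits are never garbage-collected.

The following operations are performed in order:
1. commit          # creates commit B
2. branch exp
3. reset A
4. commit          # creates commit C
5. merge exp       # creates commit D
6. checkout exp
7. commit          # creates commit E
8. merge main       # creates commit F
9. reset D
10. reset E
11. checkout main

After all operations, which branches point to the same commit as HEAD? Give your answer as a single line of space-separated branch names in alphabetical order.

After op 1 (commit): HEAD=main@B [main=B]
After op 2 (branch): HEAD=main@B [exp=B main=B]
After op 3 (reset): HEAD=main@A [exp=B main=A]
After op 4 (commit): HEAD=main@C [exp=B main=C]
After op 5 (merge): HEAD=main@D [exp=B main=D]
After op 6 (checkout): HEAD=exp@B [exp=B main=D]
After op 7 (commit): HEAD=exp@E [exp=E main=D]
After op 8 (merge): HEAD=exp@F [exp=F main=D]
After op 9 (reset): HEAD=exp@D [exp=D main=D]
After op 10 (reset): HEAD=exp@E [exp=E main=D]
After op 11 (checkout): HEAD=main@D [exp=E main=D]

Answer: main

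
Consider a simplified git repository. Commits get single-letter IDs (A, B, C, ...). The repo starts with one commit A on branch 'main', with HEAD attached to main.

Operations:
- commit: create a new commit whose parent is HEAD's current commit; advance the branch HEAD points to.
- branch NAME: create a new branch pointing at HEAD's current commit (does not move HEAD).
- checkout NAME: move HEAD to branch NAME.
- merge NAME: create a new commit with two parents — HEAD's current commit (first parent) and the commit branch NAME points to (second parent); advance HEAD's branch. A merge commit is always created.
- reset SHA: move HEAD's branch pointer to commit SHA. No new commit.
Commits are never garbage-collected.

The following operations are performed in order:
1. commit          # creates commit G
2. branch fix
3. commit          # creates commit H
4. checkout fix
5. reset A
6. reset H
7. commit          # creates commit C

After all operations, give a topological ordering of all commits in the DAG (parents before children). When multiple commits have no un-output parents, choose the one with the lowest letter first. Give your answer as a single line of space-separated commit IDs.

Answer: A G H C

Derivation:
After op 1 (commit): HEAD=main@G [main=G]
After op 2 (branch): HEAD=main@G [fix=G main=G]
After op 3 (commit): HEAD=main@H [fix=G main=H]
After op 4 (checkout): HEAD=fix@G [fix=G main=H]
After op 5 (reset): HEAD=fix@A [fix=A main=H]
After op 6 (reset): HEAD=fix@H [fix=H main=H]
After op 7 (commit): HEAD=fix@C [fix=C main=H]
commit A: parents=[]
commit C: parents=['H']
commit G: parents=['A']
commit H: parents=['G']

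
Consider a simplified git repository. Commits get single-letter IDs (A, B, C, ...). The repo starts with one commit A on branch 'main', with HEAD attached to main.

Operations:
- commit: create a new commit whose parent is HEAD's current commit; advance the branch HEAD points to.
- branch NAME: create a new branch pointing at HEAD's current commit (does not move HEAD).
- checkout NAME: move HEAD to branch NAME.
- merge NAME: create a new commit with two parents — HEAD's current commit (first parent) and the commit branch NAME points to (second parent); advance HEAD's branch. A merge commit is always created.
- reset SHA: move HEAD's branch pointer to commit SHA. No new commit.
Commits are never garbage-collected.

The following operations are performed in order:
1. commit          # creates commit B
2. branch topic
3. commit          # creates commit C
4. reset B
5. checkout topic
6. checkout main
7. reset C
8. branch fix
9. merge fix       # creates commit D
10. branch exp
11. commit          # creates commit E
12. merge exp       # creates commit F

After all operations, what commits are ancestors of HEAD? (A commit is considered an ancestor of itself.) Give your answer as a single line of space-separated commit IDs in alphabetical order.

After op 1 (commit): HEAD=main@B [main=B]
After op 2 (branch): HEAD=main@B [main=B topic=B]
After op 3 (commit): HEAD=main@C [main=C topic=B]
After op 4 (reset): HEAD=main@B [main=B topic=B]
After op 5 (checkout): HEAD=topic@B [main=B topic=B]
After op 6 (checkout): HEAD=main@B [main=B topic=B]
After op 7 (reset): HEAD=main@C [main=C topic=B]
After op 8 (branch): HEAD=main@C [fix=C main=C topic=B]
After op 9 (merge): HEAD=main@D [fix=C main=D topic=B]
After op 10 (branch): HEAD=main@D [exp=D fix=C main=D topic=B]
After op 11 (commit): HEAD=main@E [exp=D fix=C main=E topic=B]
After op 12 (merge): HEAD=main@F [exp=D fix=C main=F topic=B]

Answer: A B C D E F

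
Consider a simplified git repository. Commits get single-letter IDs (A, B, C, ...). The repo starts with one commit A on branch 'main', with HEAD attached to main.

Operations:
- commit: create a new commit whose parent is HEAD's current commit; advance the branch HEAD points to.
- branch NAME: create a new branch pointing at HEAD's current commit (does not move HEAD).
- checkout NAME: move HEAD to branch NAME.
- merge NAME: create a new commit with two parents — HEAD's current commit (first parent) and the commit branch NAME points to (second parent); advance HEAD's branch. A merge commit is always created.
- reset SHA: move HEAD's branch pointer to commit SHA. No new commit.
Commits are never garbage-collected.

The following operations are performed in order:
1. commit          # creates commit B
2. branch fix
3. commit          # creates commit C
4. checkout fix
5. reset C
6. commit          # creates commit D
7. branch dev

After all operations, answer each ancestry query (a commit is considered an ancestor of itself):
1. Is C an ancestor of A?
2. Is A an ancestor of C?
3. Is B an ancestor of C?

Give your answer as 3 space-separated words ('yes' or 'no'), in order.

After op 1 (commit): HEAD=main@B [main=B]
After op 2 (branch): HEAD=main@B [fix=B main=B]
After op 3 (commit): HEAD=main@C [fix=B main=C]
After op 4 (checkout): HEAD=fix@B [fix=B main=C]
After op 5 (reset): HEAD=fix@C [fix=C main=C]
After op 6 (commit): HEAD=fix@D [fix=D main=C]
After op 7 (branch): HEAD=fix@D [dev=D fix=D main=C]
ancestors(A) = {A}; C in? no
ancestors(C) = {A,B,C}; A in? yes
ancestors(C) = {A,B,C}; B in? yes

Answer: no yes yes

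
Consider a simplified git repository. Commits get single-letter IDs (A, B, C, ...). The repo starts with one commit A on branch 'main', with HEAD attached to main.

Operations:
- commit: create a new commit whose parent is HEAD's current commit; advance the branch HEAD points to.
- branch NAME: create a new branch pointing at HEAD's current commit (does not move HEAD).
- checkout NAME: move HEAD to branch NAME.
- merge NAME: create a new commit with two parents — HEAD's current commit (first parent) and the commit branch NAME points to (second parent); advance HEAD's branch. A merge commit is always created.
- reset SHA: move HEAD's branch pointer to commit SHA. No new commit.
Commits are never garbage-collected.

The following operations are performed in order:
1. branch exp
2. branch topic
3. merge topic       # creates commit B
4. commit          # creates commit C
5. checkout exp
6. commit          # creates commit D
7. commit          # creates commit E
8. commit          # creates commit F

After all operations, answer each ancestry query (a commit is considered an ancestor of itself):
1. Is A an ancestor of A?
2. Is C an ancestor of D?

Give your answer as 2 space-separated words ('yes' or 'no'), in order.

Answer: yes no

Derivation:
After op 1 (branch): HEAD=main@A [exp=A main=A]
After op 2 (branch): HEAD=main@A [exp=A main=A topic=A]
After op 3 (merge): HEAD=main@B [exp=A main=B topic=A]
After op 4 (commit): HEAD=main@C [exp=A main=C topic=A]
After op 5 (checkout): HEAD=exp@A [exp=A main=C topic=A]
After op 6 (commit): HEAD=exp@D [exp=D main=C topic=A]
After op 7 (commit): HEAD=exp@E [exp=E main=C topic=A]
After op 8 (commit): HEAD=exp@F [exp=F main=C topic=A]
ancestors(A) = {A}; A in? yes
ancestors(D) = {A,D}; C in? no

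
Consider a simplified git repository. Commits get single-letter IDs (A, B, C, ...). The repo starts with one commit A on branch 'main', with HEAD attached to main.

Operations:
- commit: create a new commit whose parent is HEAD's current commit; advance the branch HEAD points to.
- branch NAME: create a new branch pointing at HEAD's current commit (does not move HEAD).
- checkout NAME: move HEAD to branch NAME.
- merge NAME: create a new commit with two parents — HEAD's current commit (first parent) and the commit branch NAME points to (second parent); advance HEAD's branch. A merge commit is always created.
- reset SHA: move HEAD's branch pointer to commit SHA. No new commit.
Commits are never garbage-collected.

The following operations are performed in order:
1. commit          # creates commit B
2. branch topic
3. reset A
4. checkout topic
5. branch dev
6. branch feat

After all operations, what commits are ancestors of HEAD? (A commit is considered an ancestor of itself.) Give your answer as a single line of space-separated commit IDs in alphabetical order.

After op 1 (commit): HEAD=main@B [main=B]
After op 2 (branch): HEAD=main@B [main=B topic=B]
After op 3 (reset): HEAD=main@A [main=A topic=B]
After op 4 (checkout): HEAD=topic@B [main=A topic=B]
After op 5 (branch): HEAD=topic@B [dev=B main=A topic=B]
After op 6 (branch): HEAD=topic@B [dev=B feat=B main=A topic=B]

Answer: A B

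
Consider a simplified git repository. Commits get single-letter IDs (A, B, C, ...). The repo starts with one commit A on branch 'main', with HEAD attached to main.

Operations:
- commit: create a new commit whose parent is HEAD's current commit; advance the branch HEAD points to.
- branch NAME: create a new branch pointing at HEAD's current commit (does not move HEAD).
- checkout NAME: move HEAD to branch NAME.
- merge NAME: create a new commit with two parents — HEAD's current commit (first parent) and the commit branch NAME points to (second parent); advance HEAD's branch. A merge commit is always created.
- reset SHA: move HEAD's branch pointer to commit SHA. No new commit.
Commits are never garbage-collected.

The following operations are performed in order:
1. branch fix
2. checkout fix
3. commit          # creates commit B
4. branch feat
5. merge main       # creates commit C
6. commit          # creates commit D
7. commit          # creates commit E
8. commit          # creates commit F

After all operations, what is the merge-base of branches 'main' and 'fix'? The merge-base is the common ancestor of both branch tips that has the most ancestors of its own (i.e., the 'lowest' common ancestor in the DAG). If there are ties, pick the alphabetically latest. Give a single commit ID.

After op 1 (branch): HEAD=main@A [fix=A main=A]
After op 2 (checkout): HEAD=fix@A [fix=A main=A]
After op 3 (commit): HEAD=fix@B [fix=B main=A]
After op 4 (branch): HEAD=fix@B [feat=B fix=B main=A]
After op 5 (merge): HEAD=fix@C [feat=B fix=C main=A]
After op 6 (commit): HEAD=fix@D [feat=B fix=D main=A]
After op 7 (commit): HEAD=fix@E [feat=B fix=E main=A]
After op 8 (commit): HEAD=fix@F [feat=B fix=F main=A]
ancestors(main=A): ['A']
ancestors(fix=F): ['A', 'B', 'C', 'D', 'E', 'F']
common: ['A']

Answer: A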